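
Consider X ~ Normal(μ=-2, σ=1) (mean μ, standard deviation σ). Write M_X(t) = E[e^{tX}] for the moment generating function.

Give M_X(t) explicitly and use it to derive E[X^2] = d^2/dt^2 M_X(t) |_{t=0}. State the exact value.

E[X^2] = M′′(0) = 5

M_X(t) = e^(t^2/2 - 2*t)
M′(t) = t*e^(-2*t)*e^(t^2/2) - 2*e^(-2*t)*e^(t^2/2)
M′′(t) = (t^2*e^(t^2/2) - 4*t*e^(t^2/2) + 5*e^(t^2/2))*e^(-2*t)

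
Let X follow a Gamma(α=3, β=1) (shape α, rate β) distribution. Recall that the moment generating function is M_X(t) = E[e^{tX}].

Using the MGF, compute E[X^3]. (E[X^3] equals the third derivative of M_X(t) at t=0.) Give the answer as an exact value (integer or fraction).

E[X^3] = M^(3)(0) = 60

M_X(t) = (1 - t)^(-3)
M^(3)(t) = 60/(t^6 - 6*t^5 + 15*t^4 - 20*t^3 + 15*t^2 - 6*t + 1)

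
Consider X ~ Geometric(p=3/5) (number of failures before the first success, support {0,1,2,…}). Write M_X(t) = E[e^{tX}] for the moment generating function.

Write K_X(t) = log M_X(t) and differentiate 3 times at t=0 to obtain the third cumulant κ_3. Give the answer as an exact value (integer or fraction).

M_X(t) = 3/(5*(1 - 2*e^(t)/5))
K_X(t) = log M_X(t) = -log(1 - 2*e^(t)/5) - log(5) + log(3)
D^3[K](t) = (-20*e^(2*t) - 50*e^(t))/(8*e^(3*t) - 60*e^(2*t) + 150*e^(t) - 125)

κ_3 = D^3[K](0) = 70/27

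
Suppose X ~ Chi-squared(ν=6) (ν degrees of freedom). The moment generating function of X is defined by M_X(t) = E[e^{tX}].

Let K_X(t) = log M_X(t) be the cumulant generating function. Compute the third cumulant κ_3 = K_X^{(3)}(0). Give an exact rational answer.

κ_3 = d^3K/dt^3 |_{t=0} = 48

M_X(t) = (1 - 2*t)^(-3)
K_X(t) = log M_X(t) = -3*log(1 - 2*t)
dK/dt = -6/(2*t - 1)
d^2K/dt^2 = 12/(4*t^2 - 4*t + 1)
d^3K/dt^3 = -48/(8*t^3 - 12*t^2 + 6*t - 1)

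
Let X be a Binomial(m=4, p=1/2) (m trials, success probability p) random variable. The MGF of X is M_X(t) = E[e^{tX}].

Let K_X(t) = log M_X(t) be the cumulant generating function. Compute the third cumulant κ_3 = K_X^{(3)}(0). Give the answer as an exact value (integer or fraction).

M_X(t) = (e^(t)/2 + 1/2)^4
K_X(t) = log M_X(t) = 4*log(e^(t)/2 + 1/2)
K^(3)(t) = (-4*e^(2*t) + 4*e^(t))/(e^(3*t) + 3*e^(2*t) + 3*e^(t) + 1)

κ_3 = K^(3)(0) = 0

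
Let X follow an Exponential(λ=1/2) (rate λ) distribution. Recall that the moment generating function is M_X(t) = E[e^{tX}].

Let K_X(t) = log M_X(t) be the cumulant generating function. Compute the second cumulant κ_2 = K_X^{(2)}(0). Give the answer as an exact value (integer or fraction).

κ_2 = d^2K/dt^2 |_{t=0} = 4

M_X(t) = 1/(2*(1/2 - t))
K_X(t) = log M_X(t) = -log(1/2 - t) - log(2)
dK/dt = -2/(2*t - 1)
d^2K/dt^2 = 4/(4*t^2 - 4*t + 1)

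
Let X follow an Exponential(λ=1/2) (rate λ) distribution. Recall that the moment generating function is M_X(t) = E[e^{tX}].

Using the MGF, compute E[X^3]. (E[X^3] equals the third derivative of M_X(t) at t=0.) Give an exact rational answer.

M_X(t) = 1/(2*(1/2 - t))
dM/dt = 2/(4*t^2 - 4*t + 1)
d^2M/dt^2 = -8/(8*t^3 - 12*t^2 + 6*t - 1)
d^3M/dt^3 = 48/(16*t^4 - 32*t^3 + 24*t^2 - 8*t + 1)

E[X^3] = d^3M/dt^3 |_{t=0} = 48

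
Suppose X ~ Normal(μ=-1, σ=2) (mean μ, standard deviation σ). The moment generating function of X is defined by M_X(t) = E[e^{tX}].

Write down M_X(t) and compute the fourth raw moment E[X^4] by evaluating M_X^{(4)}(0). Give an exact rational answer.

M_X(t) = e^(2*t^2 - t)
M^(4)(t) = (256*t^4*e^(2*t^2) - 256*t^3*e^(2*t^2) + 480*t^2*e^(2*t^2) - 208*t*e^(2*t^2) + 73*e^(2*t^2))*e^(-t)

E[X^4] = M^(4)(0) = 73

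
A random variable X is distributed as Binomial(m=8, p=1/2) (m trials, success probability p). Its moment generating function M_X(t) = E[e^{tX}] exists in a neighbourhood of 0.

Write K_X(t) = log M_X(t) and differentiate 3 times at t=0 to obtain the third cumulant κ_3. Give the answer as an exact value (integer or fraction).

κ_3 = d^3K/dt^3 |_{t=0} = 0

M_X(t) = (e^(t)/2 + 1/2)^8
K_X(t) = log M_X(t) = 8*log(e^(t)/2 + 1/2)
dK/dt = 8*e^(t)/(e^(t) + 1)
d^2K/dt^2 = 8*e^(t)/(e^(2*t) + 2*e^(t) + 1)
d^3K/dt^3 = (-8*e^(2*t) + 8*e^(t))/(e^(3*t) + 3*e^(2*t) + 3*e^(t) + 1)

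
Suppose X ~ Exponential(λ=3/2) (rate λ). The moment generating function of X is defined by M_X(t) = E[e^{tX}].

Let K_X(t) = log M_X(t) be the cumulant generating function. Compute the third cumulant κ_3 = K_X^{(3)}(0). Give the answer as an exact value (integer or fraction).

κ_3 = K′′′(0) = 16/27

M_X(t) = 3/(2*(3/2 - t))
K_X(t) = log M_X(t) = -log(3/2 - t) - log(2) + log(3)
K′(t) = -2/(2*t - 3)
K′′(t) = 4/(4*t^2 - 12*t + 9)
K′′′(t) = -16/(8*t^3 - 36*t^2 + 54*t - 27)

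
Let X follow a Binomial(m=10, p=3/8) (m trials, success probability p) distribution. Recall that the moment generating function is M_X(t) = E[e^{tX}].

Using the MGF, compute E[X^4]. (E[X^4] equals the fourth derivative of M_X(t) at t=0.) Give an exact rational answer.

M_X(t) = (3*e^(t)/8 + 5/8)^10

E[X^4] = M^(4)(0) = 107475/256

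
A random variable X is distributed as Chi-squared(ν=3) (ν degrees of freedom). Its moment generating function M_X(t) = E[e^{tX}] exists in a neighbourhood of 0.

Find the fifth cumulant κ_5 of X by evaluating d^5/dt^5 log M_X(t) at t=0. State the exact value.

κ_5 = D^5[K](0) = 1152

M_X(t) = (1 - 2*t)^(-3/2)
K_X(t) = log M_X(t) = -3*log(1 - 2*t)/2
D^5[K](t) = -1152/(32*t^5 - 80*t^4 + 80*t^3 - 40*t^2 + 10*t - 1)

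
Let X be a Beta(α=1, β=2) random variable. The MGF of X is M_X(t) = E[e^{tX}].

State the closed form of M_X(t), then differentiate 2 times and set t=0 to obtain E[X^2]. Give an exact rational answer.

E[X^2] = M′′(0) = 1/6

M_X(t) = ₁F₁(1; 3; t)
M′(t) = ₁F₁(2; 4; t)/3
M′′(t) = ₁F₁(3; 5; t)/6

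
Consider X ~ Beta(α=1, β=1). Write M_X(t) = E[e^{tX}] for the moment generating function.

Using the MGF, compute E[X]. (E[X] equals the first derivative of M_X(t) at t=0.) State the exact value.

M_X(t) = ₁F₁(1; 2; t)
M′(t) = ₁F₁(2; 3; t)/2

E[X] = M′(0) = 1/2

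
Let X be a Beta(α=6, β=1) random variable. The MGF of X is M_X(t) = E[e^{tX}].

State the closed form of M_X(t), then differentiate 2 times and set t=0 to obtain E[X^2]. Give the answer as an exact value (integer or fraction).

E[X^2] = D^2[M](0) = 3/4

M_X(t) = ₁F₁(6; 7; t)
D^2[M](t) = 3*₁F₁(8; 9; t)/4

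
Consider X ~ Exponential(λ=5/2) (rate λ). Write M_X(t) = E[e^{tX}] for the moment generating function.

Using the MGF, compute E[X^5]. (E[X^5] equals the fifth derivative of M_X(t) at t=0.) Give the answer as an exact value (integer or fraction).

M_X(t) = 5/(2*(5/2 - t))
dM/dt = 10/(4*t^2 - 20*t + 25)
d^2M/dt^2 = -40/(8*t^3 - 60*t^2 + 150*t - 125)
d^3M/dt^3 = 240/(16*t^4 - 160*t^3 + 600*t^2 - 1000*t + 625)
d^4M/dt^4 = -1920/(32*t^5 - 400*t^4 + 2000*t^3 - 5000*t^2 + 6250*t - 3125)
d^5M/dt^5 = 19200/(64*t^6 - 960*t^5 + 6000*t^4 - 20000*t^3 + 37500*t^2 - 37500*t + 15625)

E[X^5] = d^5M/dt^5 |_{t=0} = 768/625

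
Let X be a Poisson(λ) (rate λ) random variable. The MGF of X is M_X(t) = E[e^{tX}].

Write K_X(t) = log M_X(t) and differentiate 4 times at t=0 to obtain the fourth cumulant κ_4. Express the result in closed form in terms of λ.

M_X(t) = e^(λ*(e^(t) - 1))
K_X(t) = log M_X(t) = λ*(e^(t) - 1)
K′(t) = λ*e^(t)
K′′(t) = λ*e^(t)
K′′′(t) = λ*e^(t)
K′′′′(t) = λ*e^(t)

κ_4 = K′′′′(0) = λ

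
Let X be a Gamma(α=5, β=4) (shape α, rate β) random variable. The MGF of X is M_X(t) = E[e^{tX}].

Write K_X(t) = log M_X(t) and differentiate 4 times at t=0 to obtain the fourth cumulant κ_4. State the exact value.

M_X(t) = 1024/(4 - t)^5
K_X(t) = log M_X(t) = -5*log(4 - t) + 10*log(2)
K^(4)(t) = 30/(t^4 - 16*t^3 + 96*t^2 - 256*t + 256)

κ_4 = K^(4)(0) = 15/128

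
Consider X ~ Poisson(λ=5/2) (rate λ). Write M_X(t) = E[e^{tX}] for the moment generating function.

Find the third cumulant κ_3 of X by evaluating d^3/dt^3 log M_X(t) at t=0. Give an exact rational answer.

M_X(t) = e^(5*e^(t)/2 - 5/2)
K_X(t) = log M_X(t) = 5*e^(t)/2 - 5/2
D^3[K](t) = 5*e^(t)/2

κ_3 = D^3[K](0) = 5/2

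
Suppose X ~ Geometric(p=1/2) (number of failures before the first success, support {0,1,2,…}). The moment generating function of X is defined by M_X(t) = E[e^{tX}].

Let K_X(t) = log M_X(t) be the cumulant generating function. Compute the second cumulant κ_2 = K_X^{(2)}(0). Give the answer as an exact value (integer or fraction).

κ_2 = K′′(0) = 2

M_X(t) = 1/(2*(1 - e^(t)/2))
K_X(t) = log M_X(t) = -log(1 - e^(t)/2) - log(2)
K′(t) = -e^(t)/(e^(t) - 2)
K′′(t) = 2*e^(t)/(e^(2*t) - 4*e^(t) + 4)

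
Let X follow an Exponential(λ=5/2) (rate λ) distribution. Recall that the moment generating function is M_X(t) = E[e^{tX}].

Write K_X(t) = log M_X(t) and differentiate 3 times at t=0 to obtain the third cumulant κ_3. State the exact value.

M_X(t) = 5/(2*(5/2 - t))
K_X(t) = log M_X(t) = -log(5/2 - t) - log(2) + log(5)
dK/dt = -2/(2*t - 5)
d^2K/dt^2 = 4/(4*t^2 - 20*t + 25)
d^3K/dt^3 = -16/(8*t^3 - 60*t^2 + 150*t - 125)

κ_3 = d^3K/dt^3 |_{t=0} = 16/125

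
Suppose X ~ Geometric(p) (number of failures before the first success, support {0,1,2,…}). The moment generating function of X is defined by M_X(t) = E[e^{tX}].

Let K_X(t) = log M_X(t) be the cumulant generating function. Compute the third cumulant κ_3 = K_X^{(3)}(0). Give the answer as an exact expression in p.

M_X(t) = p/(-(1 - p)*e^(t) + 1)
K_X(t) = log M_X(t) = log(p) - log(-(1 - p)*e^(t) + 1)

κ_3 = K^(3)(0) = (p^2 - 3*p + 2)/p^3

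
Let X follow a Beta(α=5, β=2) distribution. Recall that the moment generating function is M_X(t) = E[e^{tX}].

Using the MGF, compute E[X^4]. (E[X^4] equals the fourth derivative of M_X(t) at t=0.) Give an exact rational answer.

M_X(t) = ₁F₁(5; 7; t)
dM/dt = 5*₁F₁(6; 8; t)/7
d^2M/dt^2 = 15*₁F₁(7; 9; t)/28
d^3M/dt^3 = 5*₁F₁(8; 10; t)/12
d^4M/dt^4 = ₁F₁(9; 11; t)/3

E[X^4] = d^4M/dt^4 |_{t=0} = 1/3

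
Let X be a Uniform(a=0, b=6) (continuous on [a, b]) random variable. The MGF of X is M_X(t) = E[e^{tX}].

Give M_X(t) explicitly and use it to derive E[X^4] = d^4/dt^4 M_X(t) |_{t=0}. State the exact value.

E[X^4] = M′′′′(0) = 1296/5

M_X(t) = (e^(6*t) - 1)/(6*t)
M′(t) = (6*t*e^(6*t) - e^(6*t) + 1)/(6*t^2)
M′′(t) = (18*t^2*e^(6*t) - 6*t*e^(6*t) + e^(6*t) - 1)/(3*t^3)
M′′′(t) = (36*t^3*e^(6*t) - 18*t^2*e^(6*t) + 6*t*e^(6*t) - e^(6*t) + 1)/t^4
M′′′′(t) = (216*t^4*e^(6*t) - 144*t^3*e^(6*t) + 72*t^2*e^(6*t) - 24*t*e^(6*t) + 4*e^(6*t) - 4)/t^5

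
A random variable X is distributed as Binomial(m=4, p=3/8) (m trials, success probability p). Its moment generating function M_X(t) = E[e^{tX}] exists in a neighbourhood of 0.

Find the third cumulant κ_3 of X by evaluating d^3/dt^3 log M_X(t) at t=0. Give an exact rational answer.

M_X(t) = (3*e^(t)/8 + 5/8)^4
K_X(t) = log M_X(t) = 4*log(3*e^(t)/8 + 5/8)
K′(t) = 12*e^(t)/(3*e^(t) + 5)
K′′(t) = 60*e^(t)/(9*e^(2*t) + 30*e^(t) + 25)
K′′′(t) = (-180*e^(2*t) + 300*e^(t))/(27*e^(3*t) + 135*e^(2*t) + 225*e^(t) + 125)

κ_3 = K′′′(0) = 15/64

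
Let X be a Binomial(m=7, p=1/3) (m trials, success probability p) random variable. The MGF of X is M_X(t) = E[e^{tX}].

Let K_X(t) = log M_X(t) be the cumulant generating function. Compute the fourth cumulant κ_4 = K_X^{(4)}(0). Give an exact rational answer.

M_X(t) = (e^(t)/3 + 2/3)^7
K_X(t) = log M_X(t) = 7*log(e^(t)/3 + 2/3)
dK/dt = 7*e^(t)/(e^(t) + 2)
d^2K/dt^2 = 14*e^(t)/(e^(2*t) + 4*e^(t) + 4)
d^3K/dt^3 = (-14*e^(2*t) + 28*e^(t))/(e^(3*t) + 6*e^(2*t) + 12*e^(t) + 8)
d^4K/dt^4 = (14*e^(3*t) - 112*e^(2*t) + 56*e^(t))/(e^(4*t) + 8*e^(3*t) + 24*e^(2*t) + 32*e^(t) + 16)

κ_4 = d^4K/dt^4 |_{t=0} = -14/27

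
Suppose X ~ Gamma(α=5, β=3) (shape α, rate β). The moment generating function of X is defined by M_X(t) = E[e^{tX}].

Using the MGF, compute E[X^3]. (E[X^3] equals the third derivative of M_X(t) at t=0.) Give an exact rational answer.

E[X^3] = M^(3)(0) = 70/9

M_X(t) = 243/(3 - t)^5
M^(3)(t) = 51030/(t^8 - 24*t^7 + 252*t^6 - 1512*t^5 + 5670*t^4 - 13608*t^3 + 20412*t^2 - 17496*t + 6561)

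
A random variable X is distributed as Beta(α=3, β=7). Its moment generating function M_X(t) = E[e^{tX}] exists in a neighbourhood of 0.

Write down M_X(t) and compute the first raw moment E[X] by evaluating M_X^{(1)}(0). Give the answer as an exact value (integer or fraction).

M_X(t) = ₁F₁(3; 10; t)
M′(t) = 3*₁F₁(4; 11; t)/10

E[X] = M′(0) = 3/10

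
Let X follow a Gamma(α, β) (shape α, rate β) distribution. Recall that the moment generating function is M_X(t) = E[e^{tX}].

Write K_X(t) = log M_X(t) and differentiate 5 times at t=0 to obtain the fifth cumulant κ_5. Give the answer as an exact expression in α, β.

κ_5 = D^5[K](0) = 24*α/β^5

M_X(t) = (β/(β - t))^α
K_X(t) = log M_X(t) = α*(log(β) - log(β - t))
D^5[K](t) = -24*α/(-β^5 + 5*β^4*t - 10*β^3*t^2 + 10*β^2*t^3 - 5*β*t^4 + t^5)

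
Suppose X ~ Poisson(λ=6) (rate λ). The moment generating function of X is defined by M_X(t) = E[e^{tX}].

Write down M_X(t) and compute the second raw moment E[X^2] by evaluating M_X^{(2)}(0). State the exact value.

E[X^2] = M^(2)(0) = 42

M_X(t) = e^(6*e^(t) - 6)
M^(2)(t) = (36*e^(2*t)*e^(6*e^(t)) + 6*e^(t)*e^(6*e^(t)))*e^(-6)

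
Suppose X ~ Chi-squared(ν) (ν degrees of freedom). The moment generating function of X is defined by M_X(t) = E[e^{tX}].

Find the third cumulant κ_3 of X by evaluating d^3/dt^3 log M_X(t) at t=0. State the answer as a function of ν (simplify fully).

κ_3 = K′′′(0) = 8*ν

M_X(t) = (1 - 2*t)^(-ν/2)
K_X(t) = log M_X(t) = -ν*log(1 - 2*t)/2
K′(t) = -ν/(2*t - 1)
K′′(t) = 2*ν/(4*t^2 - 4*t + 1)
K′′′(t) = -8*ν/(8*t^3 - 12*t^2 + 6*t - 1)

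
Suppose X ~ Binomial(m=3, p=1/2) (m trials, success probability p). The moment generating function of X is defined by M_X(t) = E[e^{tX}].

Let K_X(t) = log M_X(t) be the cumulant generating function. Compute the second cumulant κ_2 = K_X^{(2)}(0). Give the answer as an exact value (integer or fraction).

M_X(t) = (e^(t)/2 + 1/2)^3
K_X(t) = log M_X(t) = 3*log(e^(t)/2 + 1/2)
dK/dt = 3*e^(t)/(e^(t) + 1)
d^2K/dt^2 = 3*e^(t)/(e^(2*t) + 2*e^(t) + 1)

κ_2 = d^2K/dt^2 |_{t=0} = 3/4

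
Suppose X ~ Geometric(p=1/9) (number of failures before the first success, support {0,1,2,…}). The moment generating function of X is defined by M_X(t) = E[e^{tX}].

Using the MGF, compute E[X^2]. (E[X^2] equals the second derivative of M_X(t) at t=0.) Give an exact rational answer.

E[X^2] = M^(2)(0) = 136

M_X(t) = 1/(9*(1 - 8*e^(t)/9))
M^(2)(t) = (-64*e^(2*t) - 72*e^(t))/(512*e^(3*t) - 1728*e^(2*t) + 1944*e^(t) - 729)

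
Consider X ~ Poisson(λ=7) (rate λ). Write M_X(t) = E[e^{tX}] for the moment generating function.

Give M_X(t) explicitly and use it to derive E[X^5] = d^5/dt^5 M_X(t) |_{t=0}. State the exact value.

M_X(t) = e^(7*e^(t) - 7)
M′(t) = 7*e^(-7)*e^(t)*e^(7*e^(t))
M′′(t) = (49*e^(2*t)*e^(7*e^(t)) + 7*e^(t)*e^(7*e^(t)))*e^(-7)
M′′′(t) = (343*e^(3*t)*e^(7*e^(t)) + 147*e^(2*t)*e^(7*e^(t)) + 7*e^(t)*e^(7*e^(t)))*e^(-7)
M′′′′(t) = (2401*e^(4*t)*e^(7*e^(t)) + 2058*e^(3*t)*e^(7*e^(t)) + 343*e^(2*t)*e^(7*e^(t)) + 7*e^(t)*e^(7*e^(t)))*e^(-7)
M′′′′′(t) = (16807*e^(5*t)*e^(7*e^(t)) + 24010*e^(4*t)*e^(7*e^(t)) + 8575*e^(3*t)*e^(7*e^(t)) + 735*e^(2*t)*e^(7*e^(t)) + 7*e^(t)*e^(7*e^(t)))*e^(-7)

E[X^5] = M′′′′′(0) = 50134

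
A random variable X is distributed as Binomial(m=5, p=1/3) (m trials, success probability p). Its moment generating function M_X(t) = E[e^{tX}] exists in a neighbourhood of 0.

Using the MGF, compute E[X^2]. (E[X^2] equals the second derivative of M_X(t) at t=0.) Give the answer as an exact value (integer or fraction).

M_X(t) = (e^(t)/3 + 2/3)^5
M′(t) = 5*e^(5*t)/243 + 40*e^(4*t)/243 + 40*e^(3*t)/81 + 160*e^(2*t)/243 + 80*e^(t)/243
M′′(t) = 25*e^(5*t)/243 + 160*e^(4*t)/243 + 40*e^(3*t)/27 + 320*e^(2*t)/243 + 80*e^(t)/243

E[X^2] = M′′(0) = 35/9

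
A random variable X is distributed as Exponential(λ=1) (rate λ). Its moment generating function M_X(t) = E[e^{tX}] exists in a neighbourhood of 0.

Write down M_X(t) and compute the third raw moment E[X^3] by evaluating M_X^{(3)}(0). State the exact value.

M_X(t) = 1/(1 - t)
D^3[M](t) = 6/(t^4 - 4*t^3 + 6*t^2 - 4*t + 1)

E[X^3] = D^3[M](0) = 6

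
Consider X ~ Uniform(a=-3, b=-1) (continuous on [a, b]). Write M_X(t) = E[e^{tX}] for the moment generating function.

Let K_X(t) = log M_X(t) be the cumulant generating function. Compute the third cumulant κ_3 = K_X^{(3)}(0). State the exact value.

κ_3 = K^(3)(0) = 0

M_X(t) = (e^(-t) - e^(-3*t))/(2*t)
K_X(t) = log M_X(t) = -log(t) + log(e^(-t) - e^(-3*t)) - log(2)
K^(3)(t) = (8*t^3*e^(4*t) + 8*t^3*e^(2*t) - 2*e^(6*t) + 6*e^(4*t) - 6*e^(2*t) + 2)/(t^3*e^(6*t) - 3*t^3*e^(4*t) + 3*t^3*e^(2*t) - t^3)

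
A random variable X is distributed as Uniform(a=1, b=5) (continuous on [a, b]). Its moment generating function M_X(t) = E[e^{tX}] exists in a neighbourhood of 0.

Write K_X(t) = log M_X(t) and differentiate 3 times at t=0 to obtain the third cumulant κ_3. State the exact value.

κ_3 = D^3[K](0) = 0

M_X(t) = (e^(5*t) - e^(t))/(4*t)
K_X(t) = log M_X(t) = -log(t) + log(e^(5*t) - e^(t)) - 2*log(2)
D^3[K](t) = (64*t^3*e^(8*t) + 64*t^3*e^(4*t) - 2*e^(12*t) + 6*e^(8*t) - 6*e^(4*t) + 2)/(t^3*e^(12*t) - 3*t^3*e^(8*t) + 3*t^3*e^(4*t) - t^3)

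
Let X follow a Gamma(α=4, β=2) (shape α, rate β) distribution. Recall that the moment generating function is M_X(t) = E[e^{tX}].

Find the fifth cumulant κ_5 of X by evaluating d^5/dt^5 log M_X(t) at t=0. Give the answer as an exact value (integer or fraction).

M_X(t) = 16/(2 - t)^4
K_X(t) = log M_X(t) = -4*log(2 - t) + 4*log(2)
dK/dt = -4/(t - 2)
d^2K/dt^2 = 4/(t^2 - 4*t + 4)
d^3K/dt^3 = -8/(t^3 - 6*t^2 + 12*t - 8)
d^4K/dt^4 = 24/(t^4 - 8*t^3 + 24*t^2 - 32*t + 16)
d^5K/dt^5 = -96/(t^5 - 10*t^4 + 40*t^3 - 80*t^2 + 80*t - 32)

κ_5 = d^5K/dt^5 |_{t=0} = 3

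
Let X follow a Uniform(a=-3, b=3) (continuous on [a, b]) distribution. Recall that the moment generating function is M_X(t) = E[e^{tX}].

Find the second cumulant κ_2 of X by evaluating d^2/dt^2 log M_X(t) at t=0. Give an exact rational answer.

κ_2 = K′′(0) = 3

M_X(t) = (e^(3*t) - e^(-3*t))/(6*t)
K_X(t) = log M_X(t) = -log(t) + log(e^(3*t) - e^(-3*t)) - log(6)
K′(t) = (3*t*e^(6*t) + 3*t - e^(6*t) + 1)/(t*e^(6*t) - t)
K′′(t) = (-36*t^2*e^(6*t) + e^(12*t) - 2*e^(6*t) + 1)/(t^2*e^(12*t) - 2*t^2*e^(6*t) + t^2)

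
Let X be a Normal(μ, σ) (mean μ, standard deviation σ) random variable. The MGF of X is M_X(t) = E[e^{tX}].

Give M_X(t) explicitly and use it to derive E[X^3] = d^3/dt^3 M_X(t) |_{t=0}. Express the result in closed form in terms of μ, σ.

M_X(t) = e^(μ*t + σ^2*t^2/2)

E[X^3] = M^(3)(0) = μ*(μ^2 + 3*σ^2)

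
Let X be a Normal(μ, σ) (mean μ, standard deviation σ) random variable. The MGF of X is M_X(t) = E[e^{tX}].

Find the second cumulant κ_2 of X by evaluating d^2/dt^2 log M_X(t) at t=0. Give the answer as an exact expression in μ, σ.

M_X(t) = e^(μ*t + σ^2*t^2/2)
K_X(t) = log M_X(t) = μ*t + σ^2*t^2/2
K^(2)(t) = σ^2

κ_2 = K^(2)(0) = σ^2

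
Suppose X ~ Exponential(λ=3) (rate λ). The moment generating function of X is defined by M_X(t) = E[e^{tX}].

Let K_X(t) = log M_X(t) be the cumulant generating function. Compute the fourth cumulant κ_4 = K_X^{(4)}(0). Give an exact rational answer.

κ_4 = D^4[K](0) = 2/27

M_X(t) = 3/(3 - t)
K_X(t) = log M_X(t) = -log(3 - t) + log(3)
D^4[K](t) = 6/(t^4 - 12*t^3 + 54*t^2 - 108*t + 81)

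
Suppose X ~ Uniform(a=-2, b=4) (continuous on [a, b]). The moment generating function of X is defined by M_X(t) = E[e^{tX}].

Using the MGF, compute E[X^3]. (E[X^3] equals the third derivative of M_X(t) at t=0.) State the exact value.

M_X(t) = (e^(4*t) - e^(-2*t))/(6*t)
dM/dt = (4*t*e^(6*t) + 2*t - e^(6*t) + 1)*e^(-2*t)/(6*t^2)
d^2M/dt^2 = (8*t^2*e^(6*t) - 2*t^2 - 4*t*e^(6*t) - 2*t + e^(6*t) - 1)*e^(-2*t)/(3*t^3)
d^3M/dt^3 = (32*t^3*e^(6*t) + 4*t^3 - 24*t^2*e^(6*t) + 6*t^2 + 12*t*e^(6*t) + 6*t - 3*e^(6*t) + 3)*e^(-2*t)/(3*t^4)

E[X^3] = d^3M/dt^3 |_{t=0} = 10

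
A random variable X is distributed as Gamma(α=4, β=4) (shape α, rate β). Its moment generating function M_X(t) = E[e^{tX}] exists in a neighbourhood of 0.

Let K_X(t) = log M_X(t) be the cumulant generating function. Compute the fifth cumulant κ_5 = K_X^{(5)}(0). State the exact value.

κ_5 = D^5[K](0) = 3/32

M_X(t) = 256/(4 - t)^4
K_X(t) = log M_X(t) = -4*log(4 - t) + 8*log(2)
D^5[K](t) = -96/(t^5 - 20*t^4 + 160*t^3 - 640*t^2 + 1280*t - 1024)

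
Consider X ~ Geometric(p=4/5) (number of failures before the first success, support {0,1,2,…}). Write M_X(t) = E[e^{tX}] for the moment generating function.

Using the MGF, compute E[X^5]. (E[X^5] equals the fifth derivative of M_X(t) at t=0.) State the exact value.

E[X^5] = d^5M/dt^5 |_{t=0} = 707/128

M_X(t) = 4/(5*(1 - e^(t)/5))
dM/dt = 4*e^(t)/(e^(2*t) - 10*e^(t) + 25)
d^2M/dt^2 = (-4*e^(2*t) - 20*e^(t))/(e^(3*t) - 15*e^(2*t) + 75*e^(t) - 125)
d^3M/dt^3 = (4*e^(3*t) + 80*e^(2*t) + 100*e^(t))/(e^(4*t) - 20*e^(3*t) + 150*e^(2*t) - 500*e^(t) + 625)
d^4M/dt^4 = (-4*e^(4*t) - 220*e^(3*t) - 1100*e^(2*t) - 500*e^(t))/(e^(5*t) - 25*e^(4*t) + 250*e^(3*t) - 1250*e^(2*t) + 3125*e^(t) - 3125)
d^5M/dt^5 = (4*e^(5*t) + 520*e^(4*t) + 6600*e^(3*t) + 13000*e^(2*t) + 2500*e^(t))/(e^(6*t) - 30*e^(5*t) + 375*e^(4*t) - 2500*e^(3*t) + 9375*e^(2*t) - 18750*e^(t) + 15625)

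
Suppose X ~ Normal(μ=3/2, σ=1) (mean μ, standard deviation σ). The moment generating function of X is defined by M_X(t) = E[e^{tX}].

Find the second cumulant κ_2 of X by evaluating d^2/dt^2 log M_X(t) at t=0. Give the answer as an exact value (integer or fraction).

M_X(t) = e^(t^2/2 + 3*t/2)
K_X(t) = log M_X(t) = t^2/2 + 3*t/2
D^2[K](t) = 1

κ_2 = D^2[K](0) = 1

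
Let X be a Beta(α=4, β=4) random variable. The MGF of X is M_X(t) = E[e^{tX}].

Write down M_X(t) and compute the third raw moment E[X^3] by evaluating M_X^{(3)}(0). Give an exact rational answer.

E[X^3] = M′′′(0) = 1/6

M_X(t) = ₁F₁(4; 8; t)
M′(t) = ₁F₁(5; 9; t)/2
M′′(t) = 5*₁F₁(6; 10; t)/18
M′′′(t) = ₁F₁(7; 11; t)/6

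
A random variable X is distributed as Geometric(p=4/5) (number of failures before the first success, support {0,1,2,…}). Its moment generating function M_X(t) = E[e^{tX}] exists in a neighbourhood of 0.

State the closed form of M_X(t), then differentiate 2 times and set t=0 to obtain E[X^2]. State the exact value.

E[X^2] = M^(2)(0) = 3/8

M_X(t) = 4/(5*(1 - e^(t)/5))
M^(2)(t) = (-4*e^(2*t) - 20*e^(t))/(e^(3*t) - 15*e^(2*t) + 75*e^(t) - 125)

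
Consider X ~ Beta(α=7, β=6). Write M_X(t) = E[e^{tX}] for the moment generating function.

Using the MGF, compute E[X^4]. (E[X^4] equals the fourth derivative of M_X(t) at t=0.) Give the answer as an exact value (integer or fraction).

M_X(t) = ₁F₁(7; 13; t)
D^4[M](t) = 3*₁F₁(11; 17; t)/26

E[X^4] = D^4[M](0) = 3/26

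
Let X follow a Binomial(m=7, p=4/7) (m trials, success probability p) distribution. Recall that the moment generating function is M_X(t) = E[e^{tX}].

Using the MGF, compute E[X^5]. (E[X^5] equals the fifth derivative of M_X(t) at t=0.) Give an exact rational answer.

E[X^5] = M^(5)(0) = 5374564/2401

M_X(t) = (4*e^(t)/7 + 3/7)^7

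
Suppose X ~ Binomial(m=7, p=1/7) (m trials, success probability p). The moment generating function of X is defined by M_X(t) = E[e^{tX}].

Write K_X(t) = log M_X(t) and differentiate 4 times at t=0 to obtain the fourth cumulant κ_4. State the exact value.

κ_4 = K^(4)(0) = 78/343

M_X(t) = (e^(t)/7 + 6/7)^7
K_X(t) = log M_X(t) = 7*log(e^(t)/7 + 6/7)
K^(4)(t) = (42*e^(3*t) - 1008*e^(2*t) + 1512*e^(t))/(e^(4*t) + 24*e^(3*t) + 216*e^(2*t) + 864*e^(t) + 1296)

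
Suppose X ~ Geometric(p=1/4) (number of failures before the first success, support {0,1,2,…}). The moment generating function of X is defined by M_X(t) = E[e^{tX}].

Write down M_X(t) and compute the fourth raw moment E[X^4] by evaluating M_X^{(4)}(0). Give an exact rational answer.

M_X(t) = 1/(4*(1 - 3*e^(t)/4))
M^(4)(t) = (-81*e^(4*t) - 1188*e^(3*t) - 1584*e^(2*t) - 192*e^(t))/(243*e^(5*t) - 1620*e^(4*t) + 4320*e^(3*t) - 5760*e^(2*t) + 3840*e^(t) - 1024)

E[X^4] = M^(4)(0) = 3045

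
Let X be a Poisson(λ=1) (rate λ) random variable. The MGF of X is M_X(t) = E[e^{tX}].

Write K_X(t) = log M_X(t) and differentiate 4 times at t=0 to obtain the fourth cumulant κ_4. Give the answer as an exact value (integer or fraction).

M_X(t) = e^(e^(t) - 1)
K_X(t) = log M_X(t) = e^(t) - 1
D^4[K](t) = e^(t)

κ_4 = D^4[K](0) = 1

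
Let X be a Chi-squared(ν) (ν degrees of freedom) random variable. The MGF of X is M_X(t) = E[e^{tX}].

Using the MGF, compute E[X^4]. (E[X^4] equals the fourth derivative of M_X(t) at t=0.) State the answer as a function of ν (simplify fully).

M_X(t) = (1 - 2*t)^(-ν/2)
D^4[M](t) = (ν^4 + 12*ν^3 + 44*ν^2 + 48*ν)/(16*t^4*(1 - 2*t)^(ν/2) - 32*t^3*(1 - 2*t)^(ν/2) + 24*t^2*(1 - 2*t)^(ν/2) - 8*t*(1 - 2*t)^(ν/2) + (1 - 2*t)^(ν/2))

E[X^4] = D^4[M](0) = ν*(ν^3 + 12*ν^2 + 44*ν + 48)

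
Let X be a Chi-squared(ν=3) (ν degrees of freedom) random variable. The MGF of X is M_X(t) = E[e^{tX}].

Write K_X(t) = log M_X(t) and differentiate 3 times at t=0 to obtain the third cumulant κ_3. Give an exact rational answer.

M_X(t) = (1 - 2*t)^(-3/2)
K_X(t) = log M_X(t) = -3*log(1 - 2*t)/2
dK/dt = -3/(2*t - 1)
d^2K/dt^2 = 6/(4*t^2 - 4*t + 1)
d^3K/dt^3 = -24/(8*t^3 - 12*t^2 + 6*t - 1)

κ_3 = d^3K/dt^3 |_{t=0} = 24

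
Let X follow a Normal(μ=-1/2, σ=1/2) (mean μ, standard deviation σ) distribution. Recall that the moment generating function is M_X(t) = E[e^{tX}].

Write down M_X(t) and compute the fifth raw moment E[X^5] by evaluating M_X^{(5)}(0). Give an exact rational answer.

E[X^5] = D^5[M](0) = -13/16

M_X(t) = e^(t^2/8 - t/2)
D^5[M](t) = (t^5*e^(t^2/8) - 10*t^4*e^(t^2/8) + 80*t^3*e^(t^2/8) - 320*t^2*e^(t^2/8) + 800*t*e^(t^2/8) - 832*e^(t^2/8))*e^(-t/2)/1024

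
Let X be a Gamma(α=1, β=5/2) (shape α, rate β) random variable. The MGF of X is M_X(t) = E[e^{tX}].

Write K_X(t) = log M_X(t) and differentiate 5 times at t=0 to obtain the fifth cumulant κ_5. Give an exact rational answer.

κ_5 = d^5K/dt^5 |_{t=0} = 768/3125

M_X(t) = 5/(2*(5/2 - t))
K_X(t) = log M_X(t) = -log(5/2 - t) - log(2) + log(5)
dK/dt = -2/(2*t - 5)
d^2K/dt^2 = 4/(4*t^2 - 20*t + 25)
d^3K/dt^3 = -16/(8*t^3 - 60*t^2 + 150*t - 125)
d^4K/dt^4 = 96/(16*t^4 - 160*t^3 + 600*t^2 - 1000*t + 625)
d^5K/dt^5 = -768/(32*t^5 - 400*t^4 + 2000*t^3 - 5000*t^2 + 6250*t - 3125)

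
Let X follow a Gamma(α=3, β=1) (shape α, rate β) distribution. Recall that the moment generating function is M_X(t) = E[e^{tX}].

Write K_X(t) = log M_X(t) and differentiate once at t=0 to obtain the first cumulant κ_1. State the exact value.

κ_1 = D[K](0) = 3

M_X(t) = (1 - t)^(-3)
K_X(t) = log M_X(t) = -3*log(1 - t)
D[K](t) = -3/(t - 1)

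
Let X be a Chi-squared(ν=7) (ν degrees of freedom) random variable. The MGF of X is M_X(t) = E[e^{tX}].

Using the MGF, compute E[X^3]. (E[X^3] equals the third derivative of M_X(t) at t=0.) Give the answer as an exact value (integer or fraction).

E[X^3] = M′′′(0) = 693

M_X(t) = (1 - 2*t)^(-7/2)
M′(t) = 7/(16*t^4*√(1 - 2*t) - 32*t^3*√(1 - 2*t) + 24*t^2*√(1 - 2*t) - 8*t*√(1 - 2*t) + √(1 - 2*t))
M′′(t) = -63/(32*t^5*√(1 - 2*t) - 80*t^4*√(1 - 2*t) + 80*t^3*√(1 - 2*t) - 40*t^2*√(1 - 2*t) + 10*t*√(1 - 2*t) - √(1 - 2*t))
M′′′(t) = 693/(64*t^6*√(1 - 2*t) - 192*t^5*√(1 - 2*t) + 240*t^4*√(1 - 2*t) - 160*t^3*√(1 - 2*t) + 60*t^2*√(1 - 2*t) - 12*t*√(1 - 2*t) + √(1 - 2*t))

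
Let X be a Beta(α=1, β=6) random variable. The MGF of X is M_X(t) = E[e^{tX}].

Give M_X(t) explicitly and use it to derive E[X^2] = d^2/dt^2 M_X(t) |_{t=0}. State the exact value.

E[X^2] = M′′(0) = 1/28

M_X(t) = ₁F₁(1; 7; t)
M′(t) = ₁F₁(2; 8; t)/7
M′′(t) = ₁F₁(3; 9; t)/28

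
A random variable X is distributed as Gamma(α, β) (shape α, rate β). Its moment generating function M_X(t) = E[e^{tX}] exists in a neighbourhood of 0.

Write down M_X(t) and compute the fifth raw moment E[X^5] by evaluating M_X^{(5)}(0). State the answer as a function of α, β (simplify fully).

M_X(t) = (β/(β - t))^α

E[X^5] = D^5[M](0) = α*(α^4 + 10*α^3 + 35*α^2 + 50*α + 24)/β^5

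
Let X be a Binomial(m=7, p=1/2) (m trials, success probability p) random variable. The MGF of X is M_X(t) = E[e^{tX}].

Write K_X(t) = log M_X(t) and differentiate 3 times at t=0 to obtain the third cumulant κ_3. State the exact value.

κ_3 = D^3[K](0) = 0

M_X(t) = (e^(t)/2 + 1/2)^7
K_X(t) = log M_X(t) = 7*log(e^(t)/2 + 1/2)
D^3[K](t) = (-7*e^(2*t) + 7*e^(t))/(e^(3*t) + 3*e^(2*t) + 3*e^(t) + 1)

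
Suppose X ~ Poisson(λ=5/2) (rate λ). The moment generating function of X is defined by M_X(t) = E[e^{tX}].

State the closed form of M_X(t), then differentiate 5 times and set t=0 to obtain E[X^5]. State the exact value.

E[X^5] = M^(5)(0) = 31205/32

M_X(t) = e^(5*e^(t)/2 - 5/2)
M^(5)(t) = (3125*e^(5*t)*e^(5*e^(t)/2) + 12500*e^(4*t)*e^(5*e^(t)/2) + 12500*e^(3*t)*e^(5*e^(t)/2) + 3000*e^(2*t)*e^(5*e^(t)/2) + 80*e^(t)*e^(5*e^(t)/2))*e^(-5/2)/32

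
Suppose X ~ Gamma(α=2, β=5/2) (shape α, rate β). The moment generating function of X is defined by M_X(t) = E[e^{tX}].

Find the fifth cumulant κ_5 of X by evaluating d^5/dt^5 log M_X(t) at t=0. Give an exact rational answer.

κ_5 = D^5[K](0) = 1536/3125

M_X(t) = 25/(4*(5/2 - t)^2)
K_X(t) = log M_X(t) = -2*log(5/2 - t) - 2*log(2) + 2*log(5)
D^5[K](t) = -1536/(32*t^5 - 400*t^4 + 2000*t^3 - 5000*t^2 + 6250*t - 3125)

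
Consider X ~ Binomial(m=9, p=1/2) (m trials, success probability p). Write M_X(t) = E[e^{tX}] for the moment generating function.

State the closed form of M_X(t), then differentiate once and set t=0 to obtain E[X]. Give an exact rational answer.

E[X] = D[M](0) = 9/2

M_X(t) = (e^(t)/2 + 1/2)^9
D[M](t) = 9*e^(9*t)/512 + 9*e^(8*t)/64 + 63*e^(7*t)/128 + 63*e^(6*t)/64 + 315*e^(5*t)/256 + 63*e^(4*t)/64 + 63*e^(3*t)/128 + 9*e^(2*t)/64 + 9*e^(t)/512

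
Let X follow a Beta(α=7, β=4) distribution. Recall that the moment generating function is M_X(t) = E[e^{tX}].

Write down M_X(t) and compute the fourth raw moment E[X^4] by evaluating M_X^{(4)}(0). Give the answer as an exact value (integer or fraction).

M_X(t) = ₁F₁(7; 11; t)
M′(t) = 7*₁F₁(8; 12; t)/11
M′′(t) = 14*₁F₁(9; 13; t)/33
M′′′(t) = 42*₁F₁(10; 14; t)/143
M′′′′(t) = 30*₁F₁(11; 15; t)/143

E[X^4] = M′′′′(0) = 30/143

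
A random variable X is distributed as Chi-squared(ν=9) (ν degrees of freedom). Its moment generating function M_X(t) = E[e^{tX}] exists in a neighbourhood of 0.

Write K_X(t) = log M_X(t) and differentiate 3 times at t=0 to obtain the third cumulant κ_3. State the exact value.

M_X(t) = (1 - 2*t)^(-9/2)
K_X(t) = log M_X(t) = -9*log(1 - 2*t)/2
D^3[K](t) = -72/(8*t^3 - 12*t^2 + 6*t - 1)

κ_3 = D^3[K](0) = 72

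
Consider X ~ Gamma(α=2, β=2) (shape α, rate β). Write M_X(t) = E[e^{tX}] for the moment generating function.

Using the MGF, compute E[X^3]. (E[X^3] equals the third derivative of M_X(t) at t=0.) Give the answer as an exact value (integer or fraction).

E[X^3] = D^3[M](0) = 3

M_X(t) = 4/(2 - t)^2
D^3[M](t) = -96/(t^5 - 10*t^4 + 40*t^3 - 80*t^2 + 80*t - 32)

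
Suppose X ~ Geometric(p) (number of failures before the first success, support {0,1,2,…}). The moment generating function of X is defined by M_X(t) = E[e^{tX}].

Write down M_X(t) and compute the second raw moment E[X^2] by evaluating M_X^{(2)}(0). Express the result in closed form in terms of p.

E[X^2] = d^2M/dt^2 |_{t=0} = 1 - 3/p + 2/p^2

M_X(t) = p/(-(1 - p)*e^(t) + 1)
dM/dt = (-p^2*e^(t) + p*e^(t))/(p^2*e^(2*t) - 2*p*e^(2*t) + 2*p*e^(t) + e^(2*t) - 2*e^(t) + 1)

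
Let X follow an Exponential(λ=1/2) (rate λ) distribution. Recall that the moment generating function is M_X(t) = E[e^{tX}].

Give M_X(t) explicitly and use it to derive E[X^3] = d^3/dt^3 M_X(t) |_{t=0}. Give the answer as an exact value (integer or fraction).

E[X^3] = M′′′(0) = 48

M_X(t) = 1/(2*(1/2 - t))
M′(t) = 2/(4*t^2 - 4*t + 1)
M′′(t) = -8/(8*t^3 - 12*t^2 + 6*t - 1)
M′′′(t) = 48/(16*t^4 - 32*t^3 + 24*t^2 - 8*t + 1)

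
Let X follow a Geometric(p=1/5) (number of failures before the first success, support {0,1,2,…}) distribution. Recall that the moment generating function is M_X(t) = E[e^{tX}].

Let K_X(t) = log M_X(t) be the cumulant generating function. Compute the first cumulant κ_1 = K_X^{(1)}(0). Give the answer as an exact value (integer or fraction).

M_X(t) = 1/(5*(1 - 4*e^(t)/5))
K_X(t) = log M_X(t) = -log(1 - 4*e^(t)/5) - log(5)
K^(1)(t) = -4*e^(t)/(4*e^(t) - 5)

κ_1 = K^(1)(0) = 4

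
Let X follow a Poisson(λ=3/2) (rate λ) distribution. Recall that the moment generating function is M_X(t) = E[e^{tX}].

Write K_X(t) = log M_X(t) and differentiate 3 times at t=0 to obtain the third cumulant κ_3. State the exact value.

κ_3 = d^3K/dt^3 |_{t=0} = 3/2

M_X(t) = e^(3*e^(t)/2 - 3/2)
K_X(t) = log M_X(t) = 3*e^(t)/2 - 3/2
dK/dt = 3*e^(t)/2
d^2K/dt^2 = 3*e^(t)/2
d^3K/dt^3 = 3*e^(t)/2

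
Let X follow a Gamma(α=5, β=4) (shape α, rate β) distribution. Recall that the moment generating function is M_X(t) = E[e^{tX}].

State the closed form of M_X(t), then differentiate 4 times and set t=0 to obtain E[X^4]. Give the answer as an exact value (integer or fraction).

M_X(t) = 1024/(4 - t)^5
dM/dt = 5120/(t^6 - 24*t^5 + 240*t^4 - 1280*t^3 + 3840*t^2 - 6144*t + 4096)
d^2M/dt^2 = -30720/(t^7 - 28*t^6 + 336*t^5 - 2240*t^4 + 8960*t^3 - 21504*t^2 + 28672*t - 16384)
d^3M/dt^3 = 215040/(t^8 - 32*t^7 + 448*t^6 - 3584*t^5 + 17920*t^4 - 57344*t^3 + 114688*t^2 - 131072*t + 65536)
d^4M/dt^4 = -1720320/(t^9 - 36*t^8 + 576*t^7 - 5376*t^6 + 32256*t^5 - 129024*t^4 + 344064*t^3 - 589824*t^2 + 589824*t - 262144)

E[X^4] = d^4M/dt^4 |_{t=0} = 105/16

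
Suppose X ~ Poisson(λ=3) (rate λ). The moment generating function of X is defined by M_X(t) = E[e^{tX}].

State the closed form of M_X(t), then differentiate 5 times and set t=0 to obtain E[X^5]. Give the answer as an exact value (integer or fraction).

M_X(t) = e^(3*e^(t) - 3)
M′(t) = 3*e^(-3)*e^(t)*e^(3*e^(t))
M′′(t) = (9*e^(2*t)*e^(3*e^(t)) + 3*e^(t)*e^(3*e^(t)))*e^(-3)
M′′′(t) = (27*e^(3*t)*e^(3*e^(t)) + 27*e^(2*t)*e^(3*e^(t)) + 3*e^(t)*e^(3*e^(t)))*e^(-3)
M′′′′(t) = (81*e^(4*t)*e^(3*e^(t)) + 162*e^(3*t)*e^(3*e^(t)) + 63*e^(2*t)*e^(3*e^(t)) + 3*e^(t)*e^(3*e^(t)))*e^(-3)
M′′′′′(t) = (243*e^(5*t)*e^(3*e^(t)) + 810*e^(4*t)*e^(3*e^(t)) + 675*e^(3*t)*e^(3*e^(t)) + 135*e^(2*t)*e^(3*e^(t)) + 3*e^(t)*e^(3*e^(t)))*e^(-3)

E[X^5] = M′′′′′(0) = 1866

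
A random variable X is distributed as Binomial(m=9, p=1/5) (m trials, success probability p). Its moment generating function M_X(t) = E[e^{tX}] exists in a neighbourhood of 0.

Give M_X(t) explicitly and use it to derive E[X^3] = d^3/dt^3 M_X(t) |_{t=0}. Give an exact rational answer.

M_X(t) = (e^(t)/5 + 4/5)^9

E[X^3] = d^3M/dt^3 |_{t=0} = 1809/125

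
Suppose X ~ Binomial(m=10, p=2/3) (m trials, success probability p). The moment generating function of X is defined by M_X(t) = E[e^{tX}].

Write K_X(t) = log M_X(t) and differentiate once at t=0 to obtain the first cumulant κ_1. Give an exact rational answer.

M_X(t) = (2*e^(t)/3 + 1/3)^10
K_X(t) = log M_X(t) = 10*log(2*e^(t)/3 + 1/3)
K′(t) = 20*e^(t)/(2*e^(t) + 1)

κ_1 = K′(0) = 20/3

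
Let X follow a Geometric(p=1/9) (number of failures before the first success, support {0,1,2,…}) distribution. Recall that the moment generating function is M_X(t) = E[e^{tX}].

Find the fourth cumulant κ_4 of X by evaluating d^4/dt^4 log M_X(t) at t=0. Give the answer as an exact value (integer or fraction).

κ_4 = K′′′′(0) = 31176

M_X(t) = 1/(9*(1 - 8*e^(t)/9))
K_X(t) = log M_X(t) = -log(1 - 8*e^(t)/9) - 2*log(3)
K′(t) = -8*e^(t)/(8*e^(t) - 9)
K′′(t) = 72*e^(t)/(64*e^(2*t) - 144*e^(t) + 81)
K′′′(t) = (-576*e^(2*t) - 648*e^(t))/(512*e^(3*t) - 1728*e^(2*t) + 1944*e^(t) - 729)
K′′′′(t) = (4608*e^(3*t) + 20736*e^(2*t) + 5832*e^(t))/(4096*e^(4*t) - 18432*e^(3*t) + 31104*e^(2*t) - 23328*e^(t) + 6561)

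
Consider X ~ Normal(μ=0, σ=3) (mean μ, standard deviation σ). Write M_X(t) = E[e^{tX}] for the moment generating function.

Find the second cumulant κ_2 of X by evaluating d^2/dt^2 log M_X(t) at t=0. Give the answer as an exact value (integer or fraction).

M_X(t) = e^(9*t^2/2)
K_X(t) = log M_X(t) = 9*t^2/2
dK/dt = 9*t
d^2K/dt^2 = 9

κ_2 = d^2K/dt^2 |_{t=0} = 9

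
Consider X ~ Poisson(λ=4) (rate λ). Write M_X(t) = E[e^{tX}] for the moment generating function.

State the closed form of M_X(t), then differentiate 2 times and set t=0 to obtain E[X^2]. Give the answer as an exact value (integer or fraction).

M_X(t) = e^(4*e^(t) - 4)
M′(t) = 4*e^(-4)*e^(t)*e^(4*e^(t))
M′′(t) = (16*e^(2*t)*e^(4*e^(t)) + 4*e^(t)*e^(4*e^(t)))*e^(-4)

E[X^2] = M′′(0) = 20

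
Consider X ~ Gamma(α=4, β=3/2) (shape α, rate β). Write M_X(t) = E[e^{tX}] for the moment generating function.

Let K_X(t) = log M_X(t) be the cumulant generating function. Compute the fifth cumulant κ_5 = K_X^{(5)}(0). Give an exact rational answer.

M_X(t) = 81/(16*(3/2 - t)^4)
K_X(t) = log M_X(t) = -4*log(3/2 - t) - 4*log(2) + 4*log(3)
dK/dt = -8/(2*t - 3)
d^2K/dt^2 = 16/(4*t^2 - 12*t + 9)
d^3K/dt^3 = -64/(8*t^3 - 36*t^2 + 54*t - 27)
d^4K/dt^4 = 384/(16*t^4 - 96*t^3 + 216*t^2 - 216*t + 81)
d^5K/dt^5 = -3072/(32*t^5 - 240*t^4 + 720*t^3 - 1080*t^2 + 810*t - 243)

κ_5 = d^5K/dt^5 |_{t=0} = 1024/81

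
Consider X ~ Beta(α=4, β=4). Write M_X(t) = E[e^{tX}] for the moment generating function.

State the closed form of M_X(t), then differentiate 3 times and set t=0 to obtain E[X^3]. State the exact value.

E[X^3] = D^3[M](0) = 1/6

M_X(t) = ₁F₁(4; 8; t)
D^3[M](t) = ₁F₁(7; 11; t)/6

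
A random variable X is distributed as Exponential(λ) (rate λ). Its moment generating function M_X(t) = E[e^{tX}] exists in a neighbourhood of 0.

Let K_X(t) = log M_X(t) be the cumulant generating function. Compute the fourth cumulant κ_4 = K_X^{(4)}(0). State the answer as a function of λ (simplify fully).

κ_4 = K′′′′(0) = 6/λ^4

M_X(t) = λ/(λ - t)
K_X(t) = log M_X(t) = log(λ) - log(λ - t)
K′(t) = -1/(-λ + t)
K′′(t) = 1/(λ^2 - 2*λ*t + t^2)
K′′′(t) = -2/(-λ^3 + 3*λ^2*t - 3*λ*t^2 + t^3)
K′′′′(t) = 6/(λ^4 - 4*λ^3*t + 6*λ^2*t^2 - 4*λ*t^3 + t^4)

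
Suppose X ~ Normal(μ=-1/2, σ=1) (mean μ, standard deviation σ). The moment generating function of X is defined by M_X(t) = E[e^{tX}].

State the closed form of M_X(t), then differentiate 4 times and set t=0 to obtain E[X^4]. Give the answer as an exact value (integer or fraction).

M_X(t) = e^(t^2/2 - t/2)
M^(4)(t) = (16*t^4*e^(t^2/2) - 32*t^3*e^(t^2/2) + 120*t^2*e^(t^2/2) - 104*t*e^(t^2/2) + 73*e^(t^2/2))*e^(-t/2)/16

E[X^4] = M^(4)(0) = 73/16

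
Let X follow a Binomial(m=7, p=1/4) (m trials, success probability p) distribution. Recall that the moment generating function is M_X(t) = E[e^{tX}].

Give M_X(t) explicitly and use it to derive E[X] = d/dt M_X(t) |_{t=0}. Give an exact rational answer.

M_X(t) = (e^(t)/4 + 3/4)^7
D[M](t) = 7*e^(7*t)/16384 + 63*e^(6*t)/8192 + 945*e^(5*t)/16384 + 945*e^(4*t)/4096 + 8505*e^(3*t)/16384 + 5103*e^(2*t)/8192 + 5103*e^(t)/16384

E[X] = D[M](0) = 7/4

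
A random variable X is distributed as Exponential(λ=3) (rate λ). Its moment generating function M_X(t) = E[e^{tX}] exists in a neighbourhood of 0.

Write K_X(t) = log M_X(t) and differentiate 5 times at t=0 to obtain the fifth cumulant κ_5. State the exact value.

M_X(t) = 3/(3 - t)
K_X(t) = log M_X(t) = -log(3 - t) + log(3)
K′(t) = -1/(t - 3)
K′′(t) = 1/(t^2 - 6*t + 9)
K′′′(t) = -2/(t^3 - 9*t^2 + 27*t - 27)
K′′′′(t) = 6/(t^4 - 12*t^3 + 54*t^2 - 108*t + 81)
K′′′′′(t) = -24/(t^5 - 15*t^4 + 90*t^3 - 270*t^2 + 405*t - 243)

κ_5 = K′′′′′(0) = 8/81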